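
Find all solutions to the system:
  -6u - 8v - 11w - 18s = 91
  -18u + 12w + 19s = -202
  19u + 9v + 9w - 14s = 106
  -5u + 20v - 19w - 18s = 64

u = 5, v = -2, w = -3, s = -4

Row-reduce the augmented matrix:
R1 ← R1 / (-6).
R2 ← R2 + 18·R1.
R3 ← R3 − 19·R1.
R4 ← R4 + 5·R1.
R2 ← R2 / (24).
R1 ← R1 − 4/3·R2.
R3 ← R3 + 49/3·R2.
R4 ← R4 − 80/3·R2.
R3 ← R3 / (115/24).
R1 ← R1 + 2/3·R3.
R2 ← R2 − 15/8·R3.
R4 ← R4 + 359/6·R3.
R4 ← R4 / (-16115/46).
R1 ← R1 + 185/46·R4.
R2 ← R2 − 1571/138·R4.
R3 ← R3 + 307/69·R4.
Reading off the reduced rows gives u = 5, v = -2, w = -3, s = -4.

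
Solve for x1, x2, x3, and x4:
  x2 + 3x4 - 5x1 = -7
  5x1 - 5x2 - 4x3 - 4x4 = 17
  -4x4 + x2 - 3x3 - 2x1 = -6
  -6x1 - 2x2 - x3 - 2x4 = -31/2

Row-reduce the augmented matrix:
R1 ← R1 / (-5).
R2 ← R2 − 5·R1.
R3 ← R3 + 2·R1.
R4 ← R4 + 6·R1.
R2 ← R2 / (-4).
R1 ← R1 + 1/5·R2.
R3 ← R3 − 3/5·R2.
R4 ← R4 + 16/5·R2.
R3 ← R3 / (-18/5).
R1 ← R1 − 1/5·R3.
R2 ← R2 − 1·R3.
R4 ← R4 − 11/5·R3.
R4 ← R4 / (-581/72).
R1 ← R1 + 61/72·R4.
R2 ← R2 + 89/72·R4.
R3 ← R3 − 107/72·R4.
Reading off the reduced rows gives x1 = 5/2, x2 = -1/2, x3 = -5/2, x4 = 2.

x1 = 5/2, x2 = -1/2, x3 = -5/2, x4 = 2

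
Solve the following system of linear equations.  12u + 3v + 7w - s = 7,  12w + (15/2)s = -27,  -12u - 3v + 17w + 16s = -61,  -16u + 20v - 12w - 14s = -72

infinitely many solutions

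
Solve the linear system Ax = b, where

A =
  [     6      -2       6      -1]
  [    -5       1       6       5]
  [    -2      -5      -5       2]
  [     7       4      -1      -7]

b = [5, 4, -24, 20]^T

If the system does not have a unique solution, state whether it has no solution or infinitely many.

Row-reduce:
R1 ← R1 / (6).
R2 ← R2 + 5·R1.
R3 ← R3 + 2·R1.
R4 ← R4 − 7·R1.
R2 ← R2 / (-2/3).
R1 ← R1 + 1/3·R2.
R3 ← R3 + 17/3·R2.
R4 ← R4 − 19/3·R2.
R3 ← R3 / (-193/2).
R1 ← R1 + 9/2·R3.
R2 ← R2 + 33/2·R3.
R4 ← R4 − 193/2·R3.
Rank is 3 with 4 unknowns, leaving x_4 free.

infinitely many solutions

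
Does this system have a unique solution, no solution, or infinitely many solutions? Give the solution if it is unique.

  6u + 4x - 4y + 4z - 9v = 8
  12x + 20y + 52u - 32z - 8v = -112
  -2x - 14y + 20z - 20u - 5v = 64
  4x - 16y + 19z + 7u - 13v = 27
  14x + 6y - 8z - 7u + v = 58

infinitely many solutions

Row-reduce:
R1 ← R1 / (4).
R2 ← R2 − 12·R1.
R3 ← R3 + 2·R1.
R4 ← R4 − 4·R1.
R5 ← R5 − 14·R1.
R2 ← R2 / (32).
R1 ← R1 + 1·R2.
R3 ← R3 + 16·R2.
R4 ← R4 + 12·R2.
R5 ← R5 − 20·R2.
Swap R3 and R4.
R3 ← R3 / (-3/2).
R1 ← R1 + 3/8·R3.
R2 ← R2 + 11/8·R3.
R5 ← R5 − 11/2·R3.
Swap R4 and R5.
R4 ← R4 / (7/6).
R1 ← R1 + 7/8·R4.
R2 ← R2 + 277/24·R4.
R3 ← R3 + 55/6·R4.
Rank is 4 with 5 unknowns, leaving v free.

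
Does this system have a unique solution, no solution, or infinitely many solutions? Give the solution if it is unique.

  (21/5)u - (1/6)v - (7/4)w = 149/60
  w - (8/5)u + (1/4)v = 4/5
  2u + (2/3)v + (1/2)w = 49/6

infinitely many solutions

Row-reduce:
R1 ← R1 / (21/5).
R2 ← R2 + 8/5·R1.
R3 ← R3 − 2·R1.
R2 ← R2 / (47/252).
R1 ← R1 + 5/126·R2.
R3 ← R3 − 47/63·R2.
Rank is 2 with 3 unknowns, leaving w free.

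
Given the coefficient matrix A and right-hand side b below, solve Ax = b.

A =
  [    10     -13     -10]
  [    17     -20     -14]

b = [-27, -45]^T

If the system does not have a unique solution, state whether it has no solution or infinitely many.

infinitely many solutions

Row-reduce:
R1 ← R1 / (10).
R2 ← R2 − 17·R1.
R2 ← R2 / (21/10).
R1 ← R1 + 13/10·R2.
Rank is 2 with 3 unknowns, leaving x_3 free.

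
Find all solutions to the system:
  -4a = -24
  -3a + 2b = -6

a = 6, b = 6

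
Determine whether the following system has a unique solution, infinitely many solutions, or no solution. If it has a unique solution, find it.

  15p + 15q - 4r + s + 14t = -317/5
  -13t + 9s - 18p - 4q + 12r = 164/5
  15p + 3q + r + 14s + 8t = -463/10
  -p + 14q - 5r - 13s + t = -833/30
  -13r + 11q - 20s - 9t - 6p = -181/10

p = -7/3, q = -3, r = 1/2, s = -1, t = 7/5

Row-reduce the augmented matrix:
R1 ← R1 / (15).
R2 ← R2 + 18·R1.
R3 ← R3 − 15·R1.
R4 ← R4 + 1·R1.
R5 ← R5 + 6·R1.
R2 ← R2 / (14).
R1 ← R1 − 1·R2.
R3 ← R3 + 12·R2.
R4 ← R4 − 15·R2.
R5 ← R5 − 17·R2.
R3 ← R3 / (391/35).
R1 ← R1 + 82/105·R3.
R2 ← R2 − 18/35·R3.
R4 ← R4 + 1363/105·R3.
R5 ← R5 + 817/35·R3.
R4 ← R4 / (1097/782).
R1 ← R1 − 671/782·R4.
R2 ← R2 + 213/782·R4.
R3 ← R3 − 761/391·R4.
R5 ← R5 − 10515/782·R4.
R5 ← R5 / (40916/1097).
R1 ← R1 − 4089/1097·R5.
R2 ← R2 + 698/1097·R5.
R3 ← R3 − 23507/3291·R5.
R4 ← R4 + 12493/3291·R5.
Reading off the reduced rows gives p = -7/3, q = -3, r = 1/2, s = -1, t = 7/5.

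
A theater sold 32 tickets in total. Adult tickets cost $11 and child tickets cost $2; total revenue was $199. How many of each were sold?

adult tickets: 15, child tickets: 17

Let a = adult tickets, c = child tickets.
  a + c = 32
  11a + 2c = 199
From equation 1: a = 32 − c.
Substitute into equation 2 and solve: c = 17.
Then a = 15.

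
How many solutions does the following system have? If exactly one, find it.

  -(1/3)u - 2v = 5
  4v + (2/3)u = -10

Row-reduce:
R1 ← R1 / (-1/3).
R2 ← R2 − 2/3·R1.
Rank is 1 with 2 unknowns, leaving v free.

infinitely many solutions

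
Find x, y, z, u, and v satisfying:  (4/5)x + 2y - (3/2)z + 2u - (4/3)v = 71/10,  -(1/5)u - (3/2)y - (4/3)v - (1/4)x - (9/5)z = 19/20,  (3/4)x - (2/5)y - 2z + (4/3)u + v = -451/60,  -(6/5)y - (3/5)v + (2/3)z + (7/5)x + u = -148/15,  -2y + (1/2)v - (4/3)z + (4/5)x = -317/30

Row-reduce the augmented matrix:
R1 ← R1 / (4/5).
R2 ← R2 + 1/4·R1.
R3 ← R3 − 3/4·R1.
R4 ← R4 − 7/5·R1.
R5 ← R5 − 4/5·R1.
R2 ← R2 / (-7/8).
R1 ← R1 − 5/2·R2.
R3 ← R3 + 91/40·R2.
R4 ← R4 + 47/10·R2.
R5 ← R5 + 4·R2.
R3 ← R3 / (1061/200).
R1 ← R1 + 117/14·R3.
R2 ← R2 − 363/140·R3.
R4 ← R4 − 8126/525·R3.
R5 ← R5 − 2213/210·R3.
R4 ← R4 / (1439/66843).
R1 ← R1 − 8320/7427·R4.
R2 ← R2 − 2370/7427·R4.
R3 ← R3 + 988/3183·R4.
R5 ← R5 + 44908/66843·R4.
R5 ← R5 / (-3962853/14390).
R1 ← R1 − 1973324/4317·R5.
R2 ← R2 − 183808/1439·R5.
R3 ← R3 + 894004/7195·R5.
R4 ← R4 + 2909889/7195·R5.
Reading off the reduced rows gives x = -3, y = 4, z = -1, u = -2, v = -3.

x = -3, y = 4, z = -1, u = -2, v = -3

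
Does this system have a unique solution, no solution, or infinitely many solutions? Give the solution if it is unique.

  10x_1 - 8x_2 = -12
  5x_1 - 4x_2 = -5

no solution

Row-reduce:
R1 ← R1 / (10).
R2 ← R2 − 5·R1.
Row 2 reduces to 0 = 1, a contradiction. The system is inconsistent.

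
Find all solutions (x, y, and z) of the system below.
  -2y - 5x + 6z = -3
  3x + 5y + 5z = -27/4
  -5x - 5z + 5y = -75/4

x = 3/2, y = -9/4, z = 0

Row-reduce the augmented matrix:
R1 ← R1 / (-5).
R2 ← R2 − 3·R1.
R3 ← R3 + 5·R1.
R2 ← R2 / (19/5).
R1 ← R1 − 2/5·R2.
R3 ← R3 − 7·R2.
R3 ← R3 / (-510/19).
R1 ← R1 + 40/19·R3.
R2 ← R2 − 43/19·R3.
Reading off the reduced rows gives x = 3/2, y = -9/4, z = 0.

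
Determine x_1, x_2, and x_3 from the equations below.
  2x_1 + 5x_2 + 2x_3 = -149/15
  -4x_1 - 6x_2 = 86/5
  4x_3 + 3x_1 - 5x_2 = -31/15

Row-reduce the augmented matrix:
R1 ← R1 / (2).
R2 ← R2 + 4·R1.
R3 ← R3 − 3·R1.
R2 ← R2 / (4).
R1 ← R1 − 5/2·R2.
R3 ← R3 + 25/2·R2.
R3 ← R3 / (27/2).
R1 ← R1 + 3/2·R3.
R2 ← R2 − 1·R3.
Reading off the reduced rows gives x_1 = -14/5, x_2 = -1, x_3 = 1/3.

x_1 = -14/5, x_2 = -1, x_3 = 1/3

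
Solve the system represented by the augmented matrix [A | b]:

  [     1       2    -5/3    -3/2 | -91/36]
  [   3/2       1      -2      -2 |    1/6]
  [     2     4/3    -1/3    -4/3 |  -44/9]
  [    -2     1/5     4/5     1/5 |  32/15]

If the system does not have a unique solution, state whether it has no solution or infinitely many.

x_1 = -2, x_2 = -5/2, x_3 = -4/3, x_4 = -3/2

Row-reduce the augmented matrix:
R2 ← R2 − 3/2·R1.
R3 ← R3 − 2·R1.
R4 ← R4 + 2·R1.
R2 ← R2 / (-2).
R1 ← R1 − 2·R2.
R3 ← R3 + 8/3·R2.
R4 ← R4 − 21/5·R2.
R3 ← R3 / (7/3).
R1 ← R1 + 7/6·R3.
R2 ← R2 + 1/4·R3.
R4 ← R4 + 89/60·R3.
R4 ← R4 / (-1199/840).
R1 ← R1 + 7/12·R4.
R2 ← R2 − 1/56·R4.
R3 ← R3 − 4/7·R4.
Reading off the reduced rows gives x_1 = -2, x_2 = -5/2, x_3 = -4/3, x_4 = -3/2.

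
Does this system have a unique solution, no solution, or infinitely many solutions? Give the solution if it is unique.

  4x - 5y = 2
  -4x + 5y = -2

infinitely many solutions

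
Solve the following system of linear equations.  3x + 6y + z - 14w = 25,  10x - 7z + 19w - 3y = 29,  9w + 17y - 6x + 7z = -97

Row-reduce:
R1 ← R1 / (3).
R2 ← R2 − 10·R1.
R3 ← R3 + 6·R1.
R2 ← R2 / (-23).
R1 ← R1 − 2·R2.
R3 ← R3 − 29·R2.
R3 ← R3 / (-278/69).
R1 ← R1 + 13/23·R3.
R2 ← R2 − 31/69·R3.
Rank is 3 with 4 unknowns, leaving w free.

infinitely many solutions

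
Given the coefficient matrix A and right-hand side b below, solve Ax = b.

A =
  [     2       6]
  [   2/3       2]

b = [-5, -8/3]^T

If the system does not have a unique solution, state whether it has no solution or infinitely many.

no solution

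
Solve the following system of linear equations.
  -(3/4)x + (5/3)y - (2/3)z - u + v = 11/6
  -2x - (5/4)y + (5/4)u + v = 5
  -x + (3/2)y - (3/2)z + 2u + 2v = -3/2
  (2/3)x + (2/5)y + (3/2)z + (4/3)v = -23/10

Row-reduce:
R1 ← R1 / (-3/4).
R2 ← R2 + 2·R1.
R3 ← R3 + 1·R1.
R4 ← R4 − 2/3·R1.
R2 ← R2 / (-205/36).
R1 ← R1 + 20/9·R2.
R3 ← R3 + 13/18·R2.
R4 ← R4 − 254/135·R2.
R3 ← R3 / (-343/410).
R1 ← R1 − 8/41·R3.
R2 ← R2 + 64/205·R3.
R4 ← R4 − 9193/6150·R3.
R4 ← R4 / (56323/10290).
R1 ← R1 − 160/343·R4.
R2 ← R2 + 599/343·R4.
R3 ← R3 + 1163/343·R4.
Rank is 4 with 5 unknowns, leaving v free.

infinitely many solutions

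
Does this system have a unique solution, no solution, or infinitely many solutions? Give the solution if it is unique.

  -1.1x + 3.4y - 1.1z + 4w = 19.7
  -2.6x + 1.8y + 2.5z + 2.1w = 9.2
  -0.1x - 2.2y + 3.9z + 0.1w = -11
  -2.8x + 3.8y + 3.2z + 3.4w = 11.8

Row-reduce the augmented matrix:
R1 ← R1 / (-11/10).
R2 ← R2 + 13/5·R1.
R3 ← R3 + 1/10·R1.
R4 ← R4 + 14/5·R1.
R2 ← R2 / (-343/55).
R1 ← R1 + 34/11·R2.
R3 ← R3 + 138/55·R2.
R4 ← R4 + 267/55·R2.
R3 ← R3 / (3341/1715).
R1 ← R1 + 524/343·R3.
R2 ← R2 + 561/686·R3.
R4 ← R4 − 6963/3430·R3.
R4 ← R4 / (-51659/13364).
R1 ← R1 − 7091/3341·R4.
R2 ← R2 − 30881/13364·R4.
R3 ← R3 − 9245/6682·R4.
Reading off the reduced rows gives x = -4, y = 0, z = -3, w = 3.

x = -4, y = 0, z = -3, w = 3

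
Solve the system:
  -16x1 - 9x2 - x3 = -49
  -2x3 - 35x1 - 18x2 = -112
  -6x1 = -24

Row-reduce:
R1 ← R1 / (-16).
R2 ← R2 + 35·R1.
R3 ← R3 + 6·R1.
R2 ← R2 / (27/16).
R1 ← R1 − 9/16·R2.
R3 ← R3 − 27/8·R2.
Row 3 reduces to 0 = 4, a contradiction. The system is inconsistent.

no solution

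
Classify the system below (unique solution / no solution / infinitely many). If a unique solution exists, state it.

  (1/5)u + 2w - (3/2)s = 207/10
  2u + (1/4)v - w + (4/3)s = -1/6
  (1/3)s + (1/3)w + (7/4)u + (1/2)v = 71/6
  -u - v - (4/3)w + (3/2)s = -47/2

u = 6, v = 2, w = 6, s = -5

Row-reduce the augmented matrix:
R1 ← R1 / (1/5).
R2 ← R2 − 2·R1.
R3 ← R3 − 7/4·R1.
R4 ← R4 + 1·R1.
R2 ← R2 / (1/4).
R3 ← R3 − 1/2·R2.
R4 ← R4 + 1·R2.
R3 ← R3 / (149/6).
R1 ← R1 − 10·R3.
R2 ← R2 + 84·R3.
R4 ← R4 + 226/3·R3.
R4 ← R4 / (317/298).
R1 ← R1 − 35/149·R4.
R2 ← R2 − 161/447·R4.
R3 ← R3 + 461/596·R4.
Reading off the reduced rows gives u = 6, v = 2, w = 6, s = -5.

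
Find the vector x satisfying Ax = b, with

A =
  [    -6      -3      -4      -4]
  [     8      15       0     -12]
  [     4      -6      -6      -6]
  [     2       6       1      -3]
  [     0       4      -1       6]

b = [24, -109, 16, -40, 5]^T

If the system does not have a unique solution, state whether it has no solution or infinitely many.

no solution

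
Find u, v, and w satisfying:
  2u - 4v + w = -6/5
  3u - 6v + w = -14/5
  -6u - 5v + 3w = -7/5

u = 2/5, v = 1, w = 2

Row-reduce the augmented matrix:
R1 ← R1 / (2).
R2 ← R2 − 3·R1.
R3 ← R3 + 6·R1.
Swap R2 and R3.
R2 ← R2 / (-17).
R1 ← R1 + 2·R2.
R3 ← R3 / (-1/2).
R1 ← R1 + 7/34·R3.
R2 ← R2 + 6/17·R3.
Reading off the reduced rows gives u = 2/5, v = 1, w = 2.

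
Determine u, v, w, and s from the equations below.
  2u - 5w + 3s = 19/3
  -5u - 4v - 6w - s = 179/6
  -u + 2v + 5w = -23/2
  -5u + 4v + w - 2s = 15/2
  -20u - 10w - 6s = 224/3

u = -7/3, v = -2/3, w = -5/2, s = -1/2

Row-reduce the augmented matrix:
R1 ← R1 / (2).
R2 ← R2 + 5·R1.
R3 ← R3 + 1·R1.
R4 ← R4 + 5·R1.
R5 ← R5 + 20·R1.
R2 ← R2 / (-4).
R3 ← R3 − 2·R2.
R4 ← R4 − 4·R2.
R3 ← R3 / (-27/4).
R1 ← R1 + 5/2·R3.
R2 ← R2 − 37/8·R3.
R4 ← R4 + 30·R3.
R5 ← R5 + 60·R3.
R4 ← R4 / (-82/9).
R1 ← R1 + 7/27·R4.
R2 ← R2 − 44/27·R4.
R3 ← R3 + 19/27·R4.
R5 ← R5 + 164/9·R4.
R5 reduces to 0 = 0, so the extra equation is consistent.
Reading off the reduced rows gives u = -7/3, v = -2/3, w = -5/2, s = -1/2.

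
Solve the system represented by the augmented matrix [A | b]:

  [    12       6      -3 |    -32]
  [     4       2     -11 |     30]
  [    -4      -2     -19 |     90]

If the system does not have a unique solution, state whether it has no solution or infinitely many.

no solution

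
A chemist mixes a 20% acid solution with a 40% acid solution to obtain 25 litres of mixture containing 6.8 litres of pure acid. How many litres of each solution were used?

litres of solution A: 16, litres of solution B: 9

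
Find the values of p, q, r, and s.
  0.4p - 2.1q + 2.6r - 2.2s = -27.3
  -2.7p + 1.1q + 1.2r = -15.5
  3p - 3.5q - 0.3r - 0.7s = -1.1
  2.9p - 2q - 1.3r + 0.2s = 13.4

p = 6, q = 5, r = -4, s = 4

Row-reduce the augmented matrix:
R1 ← R1 / (2/5).
R2 ← R2 + 27/10·R1.
R3 ← R3 − 3·R1.
R4 ← R4 − 29/10·R1.
R2 ← R2 / (-523/40).
R1 ← R1 + 21/4·R2.
R3 ← R3 − 49/4·R2.
R4 ← R4 − 529/40·R2.
R3 ← R3 / (-11679/5230).
R1 ← R1 + 538/523·R3.
R2 ← R2 + 750/523·R3.
R4 ← R4 + 6197/5230·R3.
R4 ← R4 / (14993/116790).
R1 ← R1 + 4748/11679·R4.
R2 ← R2 + 296/3893·R4.
R3 ← R3 + 9869/11679·R4.
Reading off the reduced rows gives p = 6, q = 5, r = -4, s = 4.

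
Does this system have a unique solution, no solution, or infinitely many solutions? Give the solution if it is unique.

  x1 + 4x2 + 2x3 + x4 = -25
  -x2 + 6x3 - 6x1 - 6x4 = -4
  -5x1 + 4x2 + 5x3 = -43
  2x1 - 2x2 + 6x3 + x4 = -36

x1 = 1, x2 = -2, x3 = -6, x4 = -6

Row-reduce the augmented matrix:
R2 ← R2 + 6·R1.
R3 ← R3 + 5·R1.
R4 ← R4 − 2·R1.
R2 ← R2 / (23).
R1 ← R1 − 4·R2.
R3 ← R3 − 24·R2.
R4 ← R4 + 10·R2.
R3 ← R3 / (-87/23).
R1 ← R1 + 26/23·R3.
R2 ← R2 − 18/23·R3.
R4 ← R4 − 226/23·R3.
R4 ← R4 / (1043/87).
R1 ← R1 + 43/87·R4.
R2 ← R2 − 30/29·R4.
R3 ← R3 + 115/87·R4.
Reading off the reduced rows gives x1 = 1, x2 = -2, x3 = -6, x4 = -6.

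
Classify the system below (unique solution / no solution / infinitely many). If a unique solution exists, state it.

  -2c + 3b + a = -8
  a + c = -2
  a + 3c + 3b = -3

a = -3, b = -1, c = 1

Row-reduce the augmented matrix:
R2 ← R2 − 1·R1.
R3 ← R3 − 1·R1.
R2 ← R2 / (-3).
R1 ← R1 − 3·R2.
R3 ← R3 / (5).
R1 ← R1 − 1·R3.
R2 ← R2 + 1·R3.
Reading off the reduced rows gives a = -3, b = -1, c = 1.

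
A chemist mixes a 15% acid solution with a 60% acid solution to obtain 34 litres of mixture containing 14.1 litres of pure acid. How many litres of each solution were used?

litres of solution A: 14, litres of solution B: 20

Let a = litres of solution A, b = litres of solution B.
  a + b = 34
  (3/20)a + (3/5)b = 141/10
From equation 1: a = 34 − b.
Substitute into equation 2 and solve: b = 20.
Then a = 14.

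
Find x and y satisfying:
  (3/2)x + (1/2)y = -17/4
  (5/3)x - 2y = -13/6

x = -5/2, y = -1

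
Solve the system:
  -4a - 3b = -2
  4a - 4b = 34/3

a = 3/2, b = -4/3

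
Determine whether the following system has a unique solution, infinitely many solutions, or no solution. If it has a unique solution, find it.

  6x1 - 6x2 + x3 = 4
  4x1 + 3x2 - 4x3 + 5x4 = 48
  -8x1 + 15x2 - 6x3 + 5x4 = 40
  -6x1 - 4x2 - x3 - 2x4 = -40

infinitely many solutions

Row-reduce:
R1 ← R1 / (6).
R2 ← R2 − 4·R1.
R3 ← R3 + 8·R1.
R4 ← R4 + 6·R1.
R2 ← R2 / (7).
R1 ← R1 + 1·R2.
R3 ← R3 − 7·R2.
R4 ← R4 + 10·R2.
Swap R3 and R4.
R3 ← R3 / (-20/3).
R1 ← R1 + 1/2·R3.
R2 ← R2 + 2/3·R3.
Rank is 3 with 4 unknowns, leaving x4 free.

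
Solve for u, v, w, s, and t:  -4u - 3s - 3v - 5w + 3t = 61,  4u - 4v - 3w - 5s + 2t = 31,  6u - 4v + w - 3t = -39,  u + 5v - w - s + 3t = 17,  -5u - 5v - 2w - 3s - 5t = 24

u = -4, v = 0, w = -3, s = -6, t = 4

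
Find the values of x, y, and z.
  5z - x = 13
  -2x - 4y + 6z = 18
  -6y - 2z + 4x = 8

Row-reduce the augmented matrix:
R1 ← R1 / (-1).
R2 ← R2 + 2·R1.
R3 ← R3 − 4·R1.
R2 ← R2 / (-4).
R3 ← R3 + 6·R2.
R3 ← R3 / (24).
R1 ← R1 + 5·R3.
R2 ← R2 − 1·R3.
Reading off the reduced rows gives x = 2, y = -1, z = 3.

x = 2, y = -1, z = 3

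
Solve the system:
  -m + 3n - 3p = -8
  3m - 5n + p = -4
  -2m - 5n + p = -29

m = 5, n = 5, p = 6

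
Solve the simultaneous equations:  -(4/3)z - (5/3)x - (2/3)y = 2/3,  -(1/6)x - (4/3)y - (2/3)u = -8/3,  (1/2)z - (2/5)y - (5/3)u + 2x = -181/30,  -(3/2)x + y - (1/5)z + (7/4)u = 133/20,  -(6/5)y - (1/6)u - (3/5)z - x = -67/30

no solution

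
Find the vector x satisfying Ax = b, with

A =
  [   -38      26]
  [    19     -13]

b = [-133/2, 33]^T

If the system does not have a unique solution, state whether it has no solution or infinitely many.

Row-reduce:
R1 ← R1 / (-38).
R2 ← R2 − 19·R1.
Row 2 reduces to 0 = -1/4, a contradiction. The system is inconsistent.

no solution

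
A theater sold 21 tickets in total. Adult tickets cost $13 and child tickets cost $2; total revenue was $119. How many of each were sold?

adult tickets: 7, child tickets: 14

Let a = adult tickets, c = child tickets.
  a + c = 21
  13a + 2c = 119
From equation 1: a = 21 − c.
Substitute into equation 2 and solve: c = 14.
Then a = 7.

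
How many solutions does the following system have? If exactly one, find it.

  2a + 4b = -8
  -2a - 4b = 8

Row-reduce:
R1 ← R1 / (2).
R2 ← R2 + 2·R1.
Rank is 1 with 2 unknowns, leaving b free.

infinitely many solutions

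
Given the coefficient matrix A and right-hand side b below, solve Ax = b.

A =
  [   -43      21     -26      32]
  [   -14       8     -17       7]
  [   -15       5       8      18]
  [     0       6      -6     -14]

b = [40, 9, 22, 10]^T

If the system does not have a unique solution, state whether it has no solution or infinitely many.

Row-reduce:
R1 ← R1 / (-43).
R2 ← R2 + 14·R1.
R3 ← R3 + 15·R1.
R2 ← R2 / (50/43).
R1 ← R1 + 21/43·R2.
R3 ← R3 + 100/43·R2.
R4 ← R4 − 6·R2.
Swap R3 and R4.
R3 ← R3 / (951/25).
R1 ← R1 + 149/50·R3.
R2 ← R2 + 367/50·R3.
Rank is 3 with 4 unknowns, leaving x_4 free.

infinitely many solutions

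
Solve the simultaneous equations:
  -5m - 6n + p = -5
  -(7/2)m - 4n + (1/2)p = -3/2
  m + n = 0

no solution

Row-reduce:
R1 ← R1 / (-5).
R2 ← R2 + 7/2·R1.
R3 ← R3 − 1·R1.
R2 ← R2 / (1/5).
R1 ← R1 − 6/5·R2.
R3 ← R3 + 1/5·R2.
Row 3 reduces to 0 = 1, a contradiction. The system is inconsistent.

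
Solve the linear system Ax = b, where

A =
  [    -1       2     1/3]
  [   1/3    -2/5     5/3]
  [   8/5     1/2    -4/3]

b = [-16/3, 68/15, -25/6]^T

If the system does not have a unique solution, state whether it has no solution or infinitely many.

x_1 = 0, x_2 = -3, x_3 = 2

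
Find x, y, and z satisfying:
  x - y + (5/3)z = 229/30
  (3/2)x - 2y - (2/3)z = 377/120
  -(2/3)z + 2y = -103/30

x = 9/4, y = -4/5, z = 11/4

Row-reduce the augmented matrix:
R2 ← R2 − 3/2·R1.
R2 ← R2 / (-1/2).
R1 ← R1 + 1·R2.
R3 ← R3 − 2·R2.
R3 ← R3 / (-40/3).
R1 ← R1 − 8·R3.
R2 ← R2 − 19/3·R3.
Reading off the reduced rows gives x = 9/4, y = -4/5, z = 11/4.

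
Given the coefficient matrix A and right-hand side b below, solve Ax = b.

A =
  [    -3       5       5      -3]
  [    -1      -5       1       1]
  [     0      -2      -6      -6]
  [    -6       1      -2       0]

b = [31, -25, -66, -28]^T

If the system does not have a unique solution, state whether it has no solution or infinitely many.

x_1 = 4, x_2 = 6, x_3 = 5, x_4 = 4

Row-reduce the augmented matrix:
R1 ← R1 / (-3).
R2 ← R2 + 1·R1.
R4 ← R4 + 6·R1.
R2 ← R2 / (-20/3).
R1 ← R1 + 5/3·R2.
R3 ← R3 + 2·R2.
R4 ← R4 + 9·R2.
R3 ← R3 / (-29/5).
R1 ← R1 + 3/2·R3.
R2 ← R2 − 1/10·R3.
R4 ← R4 + 111/10·R3.
R4 ← R4 / (462/29).
R1 ← R1 − 64/29·R4.
R2 ← R2 + 12/29·R4.
R3 ← R3 − 33/29·R4.
Reading off the reduced rows gives x_1 = 4, x_2 = 6, x_3 = 5, x_4 = 4.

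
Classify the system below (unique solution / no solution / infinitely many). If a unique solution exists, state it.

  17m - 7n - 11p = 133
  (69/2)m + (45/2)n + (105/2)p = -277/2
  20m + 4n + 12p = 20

no solution

Row-reduce:
R1 ← R1 / (17).
R2 ← R2 − 69/2·R1.
R3 ← R3 − 20·R1.
R2 ← R2 / (624/17).
R1 ← R1 + 7/17·R2.
R3 ← R3 − 208/17·R2.
Row 3 reduces to 0 = -1/3, a contradiction. The system is inconsistent.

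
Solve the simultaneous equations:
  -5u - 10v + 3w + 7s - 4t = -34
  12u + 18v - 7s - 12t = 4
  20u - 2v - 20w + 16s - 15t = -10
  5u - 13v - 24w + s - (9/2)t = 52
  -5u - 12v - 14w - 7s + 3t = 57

Row-reduce:
R1 ← R1 / (-5).
R2 ← R2 − 12·R1.
R3 ← R3 − 20·R1.
R4 ← R4 − 5·R1.
R5 ← R5 + 5·R1.
R2 ← R2 / (-6).
R1 ← R1 − 2·R2.
R3 ← R3 + 42·R2.
R4 ← R4 + 23·R2.
R5 ← R5 + 2·R2.
R3 ← R3 / (-292/5).
R1 ← R1 − 9/5·R3.
R2 ← R2 + 6/5·R3.
R4 ← R4 + 243/5·R3.
R5 ← R5 + 97/5·R3.
R4 ← R4 / (-7967/876).
R1 ← R1 − 971/876·R4.
R2 ← R2 + 247/219·R4.
R3 ← R3 − 123/292·R4.
R5 ← R5 + 7967/876·R4.
Rank is 4 with 5 unknowns, leaving t free.

infinitely many solutions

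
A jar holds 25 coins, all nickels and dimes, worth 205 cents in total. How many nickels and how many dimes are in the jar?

nickels: 9, dimes: 16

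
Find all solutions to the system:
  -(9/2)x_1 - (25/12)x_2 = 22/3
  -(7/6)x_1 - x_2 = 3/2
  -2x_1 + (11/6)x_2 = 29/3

Row-reduce:
R1 ← R1 / (-9/2).
R2 ← R2 + 7/6·R1.
R3 ← R3 + 2·R1.
R2 ← R2 / (-149/324).
R1 ← R1 − 25/54·R2.
R3 ← R3 − 149/54·R2.
Row 3 reduces to 0 = 4, a contradiction. The system is inconsistent.

no solution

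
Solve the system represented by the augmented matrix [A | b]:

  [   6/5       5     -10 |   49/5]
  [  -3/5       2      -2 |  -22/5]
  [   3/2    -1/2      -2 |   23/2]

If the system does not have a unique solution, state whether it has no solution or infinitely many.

Row-reduce:
R1 ← R1 / (6/5).
R2 ← R2 + 3/5·R1.
R3 ← R3 − 3/2·R1.
R2 ← R2 / (9/2).
R1 ← R1 − 25/6·R2.
R3 ← R3 + 27/4·R2.
Rank is 2 with 3 unknowns, leaving x_3 free.

infinitely many solutions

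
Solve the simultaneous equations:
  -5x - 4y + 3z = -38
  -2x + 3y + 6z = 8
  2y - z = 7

Row-reduce the augmented matrix:
R1 ← R1 / (-5).
R2 ← R2 + 2·R1.
R2 ← R2 / (23/5).
R1 ← R1 − 4/5·R2.
R3 ← R3 − 2·R2.
R3 ← R3 / (-71/23).
R1 ← R1 + 33/23·R3.
R2 ← R2 − 24/23·R3.
Reading off the reduced rows gives x = 5, y = 4, z = 1.

x = 5, y = 4, z = 1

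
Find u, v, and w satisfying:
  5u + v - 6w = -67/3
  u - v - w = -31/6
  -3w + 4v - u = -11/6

Row-reduce the augmented matrix:
R1 ← R1 / (5).
R2 ← R2 − 1·R1.
R3 ← R3 + 1·R1.
R2 ← R2 / (-6/5).
R1 ← R1 − 1/5·R2.
R3 ← R3 − 21/5·R2.
R3 ← R3 / (-7/2).
R1 ← R1 + 7/6·R3.
R2 ← R2 + 1/6·R3.
Reading off the reduced rows gives u = -5/3, v = 1, w = 5/2.

u = -5/3, v = 1, w = 5/2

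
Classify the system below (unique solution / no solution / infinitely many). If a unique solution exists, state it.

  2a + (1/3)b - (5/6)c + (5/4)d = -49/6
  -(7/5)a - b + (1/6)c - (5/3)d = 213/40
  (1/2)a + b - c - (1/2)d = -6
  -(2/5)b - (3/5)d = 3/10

a = -3, b = -3/2, c = 11/4, d = 1/2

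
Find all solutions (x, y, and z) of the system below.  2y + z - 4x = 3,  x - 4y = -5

Row-reduce:
R1 ← R1 / (-4).
R2 ← R2 − 1·R1.
R2 ← R2 / (-7/2).
R1 ← R1 + 1/2·R2.
Rank is 2 with 3 unknowns, leaving z free.

infinitely many solutions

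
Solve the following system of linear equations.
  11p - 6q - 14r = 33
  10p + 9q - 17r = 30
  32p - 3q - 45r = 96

infinitely many solutions

Row-reduce:
R1 ← R1 / (11).
R2 ← R2 − 10·R1.
R3 ← R3 − 32·R1.
R2 ← R2 / (159/11).
R1 ← R1 + 6/11·R2.
R3 ← R3 − 159/11·R2.
Rank is 2 with 3 unknowns, leaving r free.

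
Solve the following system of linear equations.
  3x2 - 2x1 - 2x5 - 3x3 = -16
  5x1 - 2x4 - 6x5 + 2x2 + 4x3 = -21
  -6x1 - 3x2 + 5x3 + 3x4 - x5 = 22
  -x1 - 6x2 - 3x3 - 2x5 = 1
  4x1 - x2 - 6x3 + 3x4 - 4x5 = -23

x1 = -1, x2 = -2, x3 = 2, x4 = 1, x5 = 3

Row-reduce the augmented matrix:
R1 ← R1 / (-2).
R2 ← R2 − 5·R1.
R3 ← R3 + 6·R1.
R4 ← R4 + 1·R1.
R5 ← R5 − 4·R1.
R2 ← R2 / (19/2).
R1 ← R1 + 3/2·R2.
R3 ← R3 + 12·R2.
R4 ← R4 + 15/2·R2.
R5 ← R5 − 5·R2.
R3 ← R3 / (182/19).
R1 ← R1 − 18/19·R3.
R2 ← R2 + 7/19·R3.
R4 ← R4 + 81/19·R3.
R5 ← R5 + 193/19·R3.
R4 ← R4 / (-249/182).
R1 ← R1 + 33/91·R4.
R2 ← R2 + 5/26·R4.
R3 ← R3 − 9/182·R4.
R5 ← R5 − 829/182·R4.
R5 ← R5 / (-14209/249).
R1 ← R1 − 312/83·R5.
R2 ← R2 − 104/249·R5.
R3 ← R3 + 118/83·R5.
R4 ← R4 − 2483/249·R5.
Reading off the reduced rows gives x1 = -1, x2 = -2, x3 = 2, x4 = 1, x5 = 3.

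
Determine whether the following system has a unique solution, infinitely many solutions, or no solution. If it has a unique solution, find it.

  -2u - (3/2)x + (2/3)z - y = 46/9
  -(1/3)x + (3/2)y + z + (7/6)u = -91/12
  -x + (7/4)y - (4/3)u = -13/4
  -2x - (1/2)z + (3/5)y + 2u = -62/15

Row-reduce the augmented matrix:
R1 ← R1 / (-3/2).
R2 ← R2 + 1/3·R1.
R3 ← R3 + 1·R1.
R4 ← R4 + 2·R1.
R2 ← R2 / (31/18).
R1 ← R1 − 2/3·R2.
R3 ← R3 − 29/12·R2.
R4 ← R4 − 29/15·R2.
R3 ← R3 / (-305/186).
R1 ← R1 + 24/31·R3.
R2 ← R2 − 46/93·R3.
R4 ← R4 + 727/310·R3.
R4 ← R4 / (37157/6100).
R1 ← R1 − 542/305·R4.
R2 ← R2 − 232/915·R4.
R3 ← R3 − 841/610·R4.
Reading off the reduced rows gives x = 0, y = -3, z = -4/3, u = -3/2.

x = 0, y = -3, z = -4/3, u = -3/2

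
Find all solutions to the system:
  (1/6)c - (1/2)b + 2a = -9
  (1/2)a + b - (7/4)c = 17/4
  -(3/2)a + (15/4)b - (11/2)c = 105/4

infinitely many solutions

Row-reduce:
R1 ← R1 / (2).
R2 ← R2 − 1/2·R1.
R3 ← R3 + 3/2·R1.
R2 ← R2 / (9/8).
R1 ← R1 + 1/4·R2.
R3 ← R3 − 27/8·R2.
Rank is 2 with 3 unknowns, leaving c free.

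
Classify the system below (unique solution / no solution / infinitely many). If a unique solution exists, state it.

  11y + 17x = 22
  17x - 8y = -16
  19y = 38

x = 0, y = 2

Row-reduce the augmented matrix:
R1 ← R1 / (17).
R2 ← R2 − 17·R1.
R2 ← R2 / (-19).
R1 ← R1 − 11/17·R2.
R3 ← R3 − 19·R2.
R3 reduces to 0 = 0, so the extra equation is consistent.
Reading off the reduced rows gives x = 0, y = 2.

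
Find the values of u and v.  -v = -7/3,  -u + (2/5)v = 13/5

u = -5/3, v = 7/3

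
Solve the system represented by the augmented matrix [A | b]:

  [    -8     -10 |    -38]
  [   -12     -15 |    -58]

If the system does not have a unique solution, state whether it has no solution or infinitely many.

Row-reduce:
R1 ← R1 / (-8).
R2 ← R2 + 12·R1.
Row 2 reduces to 0 = -1, a contradiction. The system is inconsistent.

no solution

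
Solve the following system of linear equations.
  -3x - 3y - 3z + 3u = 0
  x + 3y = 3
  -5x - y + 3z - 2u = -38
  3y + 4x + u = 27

x = 6, y = -1, z = 1, u = 6

Row-reduce the augmented matrix:
R1 ← R1 / (-3).
R2 ← R2 − 1·R1.
R3 ← R3 + 5·R1.
R4 ← R4 − 4·R1.
R2 ← R2 / (2).
R1 ← R1 − 1·R2.
R3 ← R3 − 4·R2.
R4 ← R4 + 1·R2.
R3 ← R3 / (10).
R1 ← R1 − 3/2·R3.
R2 ← R2 + 1/2·R3.
R4 ← R4 + 9/2·R3.
R4 ← R4 / (29/20).
R1 ← R1 + 3/20·R4.
R2 ← R2 − 1/20·R4.
R3 ← R3 + 9/10·R4.
Reading off the reduced rows gives x = 6, y = -1, z = 1, u = 6.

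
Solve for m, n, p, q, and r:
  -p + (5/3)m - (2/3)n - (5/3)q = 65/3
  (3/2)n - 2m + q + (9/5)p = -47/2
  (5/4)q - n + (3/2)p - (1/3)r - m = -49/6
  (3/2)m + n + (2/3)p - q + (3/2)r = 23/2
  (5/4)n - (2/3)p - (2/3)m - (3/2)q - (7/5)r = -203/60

m = 5, n = -5, p = 0, q = -6, r = 2

Row-reduce the augmented matrix:
R1 ← R1 / (5/3).
R2 ← R2 + 2·R1.
R3 ← R3 + 1·R1.
R4 ← R4 − 3/2·R1.
R5 ← R5 + 2/3·R1.
R2 ← R2 / (7/10).
R1 ← R1 + 2/5·R2.
R3 ← R3 + 7/5·R2.
R4 ← R4 − 8/5·R2.
R5 ← R5 − 59/60·R2.
R3 ← R3 / (21/10).
R1 ← R1 + 9/35·R3.
R2 ← R2 − 6/7·R3.
R4 ← R4 − 41/210·R3.
R5 ← R5 + 401/210·R3.
R4 ← R4 / (743/252).
R1 ← R1 + 25/14·R4.
R2 ← R2 + 5/7·R4.
R3 ← R3 + 5/6·R4.
R5 ← R5 + 593/252·R4.
R5 ← R5 / (-225241/468090).
R1 ← R1 − 13831/15603·R5.
R2 ← R2 − 1130/2229·R5.
R3 ← R3 − 1425/5201·R5.
R4 ← R4 − 8102/15603·R5.
Reading off the reduced rows gives m = 5, n = -5, p = 0, q = -6, r = 2.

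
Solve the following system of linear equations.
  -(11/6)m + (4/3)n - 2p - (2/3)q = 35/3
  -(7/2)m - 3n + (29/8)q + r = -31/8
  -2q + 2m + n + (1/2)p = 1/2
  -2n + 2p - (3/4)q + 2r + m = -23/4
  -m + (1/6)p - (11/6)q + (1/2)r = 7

Row-reduce:
R1 ← R1 / (-11/6).
R2 ← R2 + 7/2·R1.
R3 ← R3 − 2·R1.
R4 ← R4 − 1·R1.
R5 ← R5 + 1·R1.
R2 ← R2 / (-61/11).
R1 ← R1 + 8/11·R2.
R3 ← R3 − 27/11·R2.
R4 ← R4 + 14/11·R2.
R5 ← R5 + 8/11·R2.
R3 ← R3 / (1/122).
R1 ← R1 − 36/61·R3.
R2 ← R2 + 42/61·R3.
R4 ← R4 − 2/61·R3.
R5 ← R5 − 277/366·R3.
Swap R4 and R5.
R4 ← R4 / (1189/24).
R1 ← R1 − 40·R4.
R2 ← R2 + 383/8·R4.
R3 ← R3 + 273/4·R4.
Rank is 4 with 5 unknowns, leaving r free.

infinitely many solutions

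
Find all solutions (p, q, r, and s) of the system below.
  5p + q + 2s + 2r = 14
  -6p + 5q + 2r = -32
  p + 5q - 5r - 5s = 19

Row-reduce:
R1 ← R1 / (5).
R2 ← R2 + 6·R1.
R3 ← R3 − 1·R1.
R2 ← R2 / (31/5).
R1 ← R1 − 1/5·R2.
R3 ← R3 − 24/5·R2.
R3 ← R3 / (-273/31).
R1 ← R1 − 8/31·R3.
R2 ← R2 − 22/31·R3.
Rank is 3 with 4 unknowns, leaving s free.

infinitely many solutions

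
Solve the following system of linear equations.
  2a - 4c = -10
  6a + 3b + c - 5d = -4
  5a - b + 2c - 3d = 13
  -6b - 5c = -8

a = 3, b = -2, c = 4, d = 4

Row-reduce the augmented matrix:
R1 ← R1 / (2).
R2 ← R2 − 6·R1.
R3 ← R3 − 5·R1.
R2 ← R2 / (3).
R3 ← R3 + 1·R2.
R4 ← R4 + 6·R2.
R3 ← R3 / (49/3).
R1 ← R1 + 2·R3.
R2 ← R2 − 13/3·R3.
R4 ← R4 − 21·R3.
R4 ← R4 / (-4).
R1 ← R1 + 4/7·R4.
R2 ← R2 + 3/7·R4.
R3 ← R3 + 2/7·R4.
Reading off the reduced rows gives a = 3, b = -2, c = 4, d = 4.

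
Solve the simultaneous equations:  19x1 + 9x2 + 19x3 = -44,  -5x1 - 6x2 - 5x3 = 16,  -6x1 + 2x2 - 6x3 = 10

no solution

Row-reduce:
R1 ← R1 / (19).
R2 ← R2 + 5·R1.
R3 ← R3 + 6·R1.
R2 ← R2 / (-69/19).
R1 ← R1 − 9/19·R2.
R3 ← R3 − 92/19·R2.
Row 3 reduces to 0 = 2, a contradiction. The system is inconsistent.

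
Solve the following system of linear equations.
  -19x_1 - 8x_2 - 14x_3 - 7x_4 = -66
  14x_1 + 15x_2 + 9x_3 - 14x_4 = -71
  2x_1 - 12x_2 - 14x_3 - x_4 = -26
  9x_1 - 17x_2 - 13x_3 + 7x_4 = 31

x_1 = 0, x_2 = -4, x_3 = 5, x_4 = 4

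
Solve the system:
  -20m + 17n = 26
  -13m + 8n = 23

Row-reduce the augmented matrix:
R1 ← R1 / (-20).
R2 ← R2 + 13·R1.
R2 ← R2 / (-61/20).
R1 ← R1 + 17/20·R2.
Reading off the reduced rows gives m = -3, n = -2.

m = -3, n = -2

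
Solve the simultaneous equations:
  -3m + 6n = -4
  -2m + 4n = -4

no solution

Row-reduce:
R1 ← R1 / (-3).
R2 ← R2 + 2·R1.
Row 2 reduces to 0 = -4/3, a contradiction. The system is inconsistent.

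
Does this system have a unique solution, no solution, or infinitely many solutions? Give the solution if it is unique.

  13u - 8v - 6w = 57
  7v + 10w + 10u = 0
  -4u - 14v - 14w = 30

Row-reduce the augmented matrix:
R1 ← R1 / (13).
R2 ← R2 − 10·R1.
R3 ← R3 + 4·R1.
R2 ← R2 / (171/13).
R1 ← R1 + 8/13·R2.
R3 ← R3 + 214/13·R2.
R3 ← R3 / (22/9).
R1 ← R1 − 2/9·R3.
R2 ← R2 − 10/9·R3.
Reading off the reduced rows gives u = 3, v = 0, w = -3.

u = 3, v = 0, w = -3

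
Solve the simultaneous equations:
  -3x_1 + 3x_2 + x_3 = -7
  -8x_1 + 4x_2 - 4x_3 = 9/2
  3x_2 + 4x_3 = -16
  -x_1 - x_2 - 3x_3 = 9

Row-reduce:
R1 ← R1 / (-3).
R2 ← R2 + 8·R1.
R4 ← R4 + 1·R1.
R2 ← R2 / (-4).
R1 ← R1 + 1·R2.
R3 ← R3 − 3·R2.
R4 ← R4 + 2·R2.
R3 ← R3 / (-1).
R1 ← R1 − 4/3·R3.
R2 ← R2 − 5/3·R3.
Row 4 reduces to 0 = -1/4, a contradiction. The system is inconsistent.

no solution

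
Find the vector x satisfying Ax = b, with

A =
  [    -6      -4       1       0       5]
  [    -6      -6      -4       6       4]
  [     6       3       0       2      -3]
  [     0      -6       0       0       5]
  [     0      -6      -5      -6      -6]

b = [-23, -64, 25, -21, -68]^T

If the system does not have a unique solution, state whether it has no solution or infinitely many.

Row-reduce the augmented matrix:
R1 ← R1 / (-6).
R2 ← R2 + 6·R1.
R3 ← R3 − 6·R1.
R2 ← R2 / (-2).
R1 ← R1 − 2/3·R2.
R3 ← R3 + 1·R2.
R4 ← R4 + 6·R2.
R5 ← R5 + 6·R2.
R3 ← R3 / (7/2).
R1 ← R1 + 11/6·R3.
R2 ← R2 − 5/2·R3.
R4 ← R4 − 15·R3.
R5 ← R5 − 10·R3.
R4 ← R4 / (-96/7).
R1 ← R1 − 31/21·R4.
R2 ← R2 + 16/7·R4.
R3 ← R3 + 2/7·R4.
R5 ← R5 + 148/7·R4.
R5 ← R5 / (-143/24).
R1 ← R1 + 43/288·R5.
R2 ← R2 + 5/6·R5.
R3 ← R3 − 37/48·R5.
R4 ← R4 − 19/96·R5.
Reading off the reduced rows gives x_1 = 3, x_2 = 6, x_3 = 4, x_4 = -1, x_5 = 3.

x_1 = 3, x_2 = 6, x_3 = 4, x_4 = -1, x_5 = 3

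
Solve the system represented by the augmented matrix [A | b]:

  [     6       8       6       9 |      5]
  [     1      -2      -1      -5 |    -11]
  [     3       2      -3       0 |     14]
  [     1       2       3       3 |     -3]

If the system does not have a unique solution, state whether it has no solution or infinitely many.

infinitely many solutions

Row-reduce:
R1 ← R1 / (6).
R2 ← R2 − 1·R1.
R3 ← R3 − 3·R1.
R4 ← R4 − 1·R1.
R2 ← R2 / (-10/3).
R1 ← R1 − 4/3·R2.
R3 ← R3 + 2·R2.
R4 ← R4 − 2/3·R2.
R3 ← R3 / (-24/5).
R1 ← R1 − 1/5·R3.
R2 ← R2 − 3/5·R3.
R4 ← R4 − 8/5·R3.
Rank is 3 with 4 unknowns, leaving x_4 free.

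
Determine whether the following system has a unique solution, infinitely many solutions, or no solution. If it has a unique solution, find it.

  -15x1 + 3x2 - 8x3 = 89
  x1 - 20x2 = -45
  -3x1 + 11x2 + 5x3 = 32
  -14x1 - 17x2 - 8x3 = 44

x1 = -5, x2 = 2, x3 = -1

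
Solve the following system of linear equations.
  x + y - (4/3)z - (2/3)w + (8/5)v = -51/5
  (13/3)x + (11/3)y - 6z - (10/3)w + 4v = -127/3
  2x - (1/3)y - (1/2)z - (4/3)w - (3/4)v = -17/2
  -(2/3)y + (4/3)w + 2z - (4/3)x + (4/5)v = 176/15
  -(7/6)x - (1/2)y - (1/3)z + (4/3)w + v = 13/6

infinitely many solutions

Row-reduce:
R2 ← R2 − 13/3·R1.
R3 ← R3 − 2·R1.
R4 ← R4 + 4/3·R1.
R5 ← R5 + 7/6·R1.
R2 ← R2 / (-2/3).
R1 ← R1 − 1·R2.
R3 ← R3 + 7/3·R2.
R4 ← R4 − 2/3·R2.
R5 ← R5 − 2/3·R2.
R3 ← R3 / (53/18).
R1 ← R1 + 5/3·R3.
R2 ← R2 − 1/3·R3.
R5 ← R5 + 19/9·R3.
Swap R4 and R5.
R4 ← R4 / (65/53).
R1 ← R1 + 24/53·R4.
R2 ← R2 − 26/53·R4.
R3 ← R3 − 28/53·R4.
Rank is 4 with 5 unknowns, leaving v free.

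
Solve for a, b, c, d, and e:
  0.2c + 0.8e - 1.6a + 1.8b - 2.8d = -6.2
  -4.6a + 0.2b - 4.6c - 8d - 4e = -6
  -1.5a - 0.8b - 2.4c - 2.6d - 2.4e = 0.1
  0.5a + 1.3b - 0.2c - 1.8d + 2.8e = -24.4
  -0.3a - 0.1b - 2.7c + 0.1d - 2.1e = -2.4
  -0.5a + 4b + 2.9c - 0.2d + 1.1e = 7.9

a = -3, b = -1, c = 6, d = 2, e = -6

Row-reduce the augmented matrix:
R1 ← R1 / (-8/5).
R2 ← R2 + 23/5·R1.
R3 ← R3 + 3/2·R1.
R4 ← R4 − 1/2·R1.
R5 ← R5 + 3/10·R1.
R6 ← R6 + 1/2·R1.
R2 ← R2 / (-199/40).
R1 ← R1 + 9/8·R2.
R3 ← R3 + 199/80·R2.
R4 ← R4 − 149/80·R2.
R5 ← R5 + 7/16·R2.
R6 ← R6 − 55/16·R2.
Swap R3 and R4.
R3 ← R3 / (-4129/1990).
R1 ← R1 − 208/199·R3.
R2 ← R2 − 207/199·R3.
R5 ← R5 + 2271/995·R3.
R6 ← R6 + 1469/1990·R3.
Swap R4 and R5.
R4 ← R4 / (146273/41290).
R1 ← R1 − 1654/4129·R4.
R2 ← R2 + 5540/4129·R4.
R3 ← R3 − 5286/4129·R4.
R6 ← R6 − 34159/20645·R4.
Swap R5 and R6.
R5 ← R5 / (-3805503/1462730).
R1 ← R1 − 226830/146273·R5.
R2 ← R2 − 99840/146273·R5.
R3 ← R3 − 81110/146273·R5.
R4 ← R4 + 101433/146273·R5.
R6 reduces to 0 = 0, so the extra equation is consistent.
Reading off the reduced rows gives a = -3, b = -1, c = 6, d = 2, e = -6.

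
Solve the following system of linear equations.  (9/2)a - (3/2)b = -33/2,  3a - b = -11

infinitely many solutions

Row-reduce:
R1 ← R1 / (9/2).
R2 ← R2 − 3·R1.
Rank is 1 with 2 unknowns, leaving b free.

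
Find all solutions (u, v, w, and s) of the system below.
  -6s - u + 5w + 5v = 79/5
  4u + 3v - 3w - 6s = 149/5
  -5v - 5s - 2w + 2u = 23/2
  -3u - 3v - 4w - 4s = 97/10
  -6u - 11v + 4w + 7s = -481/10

u = 1, v = 3/2, w = -3/2, s = -14/5

Row-reduce the augmented matrix:
R1 ← R1 / (-1).
R2 ← R2 − 4·R1.
R3 ← R3 − 2·R1.
R4 ← R4 + 3·R1.
R5 ← R5 + 6·R1.
R2 ← R2 / (23).
R1 ← R1 + 5·R2.
R3 ← R3 − 5·R2.
R4 ← R4 + 18·R2.
R5 ← R5 + 41·R2.
R3 ← R3 / (99/23).
R1 ← R1 + 30/23·R3.
R2 ← R2 − 17/23·R3.
R4 ← R4 + 131/23·R3.
R5 ← R5 − 99/23·R3.
R4 ← R4 / (-2311/99).
R1 ← R1 + 122/33·R4.
R2 ← R2 − 49/99·R4.
R3 ← R3 + 241/99·R4.
R5 reduces to 0 = 0, so the extra equation is consistent.
Reading off the reduced rows gives u = 1, v = 3/2, w = -3/2, s = -14/5.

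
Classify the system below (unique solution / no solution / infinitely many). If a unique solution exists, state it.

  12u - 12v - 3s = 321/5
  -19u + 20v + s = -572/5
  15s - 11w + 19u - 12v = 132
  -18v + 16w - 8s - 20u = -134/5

u = 3, v = -3, w = 0, s = 13/5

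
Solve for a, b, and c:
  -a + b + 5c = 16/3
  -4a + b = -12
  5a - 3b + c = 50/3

a = 3, b = 0, c = 5/3

Row-reduce the augmented matrix:
R1 ← R1 / (-1).
R2 ← R2 + 4·R1.
R3 ← R3 − 5·R1.
R2 ← R2 / (-3).
R1 ← R1 + 1·R2.
R3 ← R3 − 2·R2.
R3 ← R3 / (38/3).
R1 ← R1 − 5/3·R3.
R2 ← R2 − 20/3·R3.
Reading off the reduced rows gives a = 3, b = 0, c = 5/3.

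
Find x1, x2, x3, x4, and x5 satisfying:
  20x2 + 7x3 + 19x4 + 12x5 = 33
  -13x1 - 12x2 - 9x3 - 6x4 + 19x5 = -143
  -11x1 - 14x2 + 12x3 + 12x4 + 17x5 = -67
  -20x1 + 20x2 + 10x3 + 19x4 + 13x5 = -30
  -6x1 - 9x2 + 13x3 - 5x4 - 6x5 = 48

x1 = 4, x2 = 3, x3 = 6, x4 = -3, x5 = -1

Row-reduce the augmented matrix:
Swap R1 and R2.
R1 ← R1 / (-13).
R3 ← R3 + 11·R1.
R4 ← R4 + 20·R1.
R5 ← R5 + 6·R1.
R2 ← R2 / (20).
R1 ← R1 − 12/13·R2.
R3 ← R3 + 50/13·R2.
R4 ← R4 − 500/13·R2.
R5 ← R5 + 45/13·R2.
R3 ← R3 / (545/26).
R1 ← R1 − 24/65·R3.
R2 ← R2 − 7/20·R3.
R4 ← R4 − 135/13·R3.
R5 ← R5 − 955/52·R3.
R4 ← R4 / (-2025/109).
R1 ← R1 + 2127/2725·R4.
R2 ← R2 − 3291/5450·R4.
R3 ← R3 − 539/545·R4.
R5 ← R5 + 3729/218·R4.
R5 ← R5 / (29893/1350).
R1 ← R1 + 5966/16875·R5.
R2 ← R2 + 26447/33750·R5.
R3 ← R3 + 20489/10125·R5.
R4 ← R4 − 4459/2025·R5.
Reading off the reduced rows gives x1 = 4, x2 = 3, x3 = 6, x4 = -3, x5 = -1.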